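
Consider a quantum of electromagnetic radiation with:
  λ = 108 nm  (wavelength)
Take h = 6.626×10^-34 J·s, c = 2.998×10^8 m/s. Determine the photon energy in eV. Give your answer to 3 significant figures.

11.5 eV

Directly: E = hc/λ.
λ = 108 nm = 1.080×10^-7 m; h = 6.626×10^-34 J·s; c = 2.998×10^8 m/s.
E = 1.839×10^-18 J  (the unit combination reduces to kg·m²/s² = J)
1.839×10^-18 J × (1 eV / 1.602×10^-19 J) = 11.48 eV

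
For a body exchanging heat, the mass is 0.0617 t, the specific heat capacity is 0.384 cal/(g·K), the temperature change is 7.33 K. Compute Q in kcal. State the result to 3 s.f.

Q is given directly by: Q = mcΔT.
m = 0.0617 t = 61.70 kg; c = 0.384 cal/(g·K) = 1607 J/(kg·K); ΔT = 7.33 K.
Q = 7.266×10^5 J
7.266×10^5 J × (1 kcal / 4184 J) = 173.7 kcal

174 kcal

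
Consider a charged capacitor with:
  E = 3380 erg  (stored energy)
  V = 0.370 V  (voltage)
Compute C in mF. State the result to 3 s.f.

Solving E = ½C·V² for C: C = 2E/V².
E = 3380 erg = 3.380×10^-4 J; V = 0.370 V.
C = 0.004938 F
0.004938 F × (1 mF / 0.001000 F) = 4.938 mF

4.94 mF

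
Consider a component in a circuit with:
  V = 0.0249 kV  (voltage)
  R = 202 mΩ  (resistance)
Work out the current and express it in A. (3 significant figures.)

Rearranging: I = V/R.
V = 0.0249 kV = 24.90 V; R = 202 mΩ = 0.2020 Ω.
I = 123.3 A

123 A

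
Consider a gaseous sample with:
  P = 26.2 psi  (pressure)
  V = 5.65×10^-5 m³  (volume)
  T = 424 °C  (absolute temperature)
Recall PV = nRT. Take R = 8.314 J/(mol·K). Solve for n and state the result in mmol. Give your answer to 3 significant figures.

1.76 mmol

Solving PV = nRT for n: n = PV/(RT).
P = 26.2 psi = 1.806×10^5 Pa; V = 5.65×10^-5 m³; T = 424 °C = 697.1 K; R = 8.314 J/(mol·K).
n = 0.001761 mol
0.001761 mol × (1 mmol / 0.001000 mol) = 1.761 mmol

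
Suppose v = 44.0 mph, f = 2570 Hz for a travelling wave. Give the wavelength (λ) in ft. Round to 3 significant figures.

Solving v = f·λ for λ: λ = v/f.
v = 44.0 mph = 19.67 m/s; f = 2570 Hz.
λ = 0.007654 m
0.007654 m × (1 ft / 0.3048 m) = 0.02511 ft

0.0251 ft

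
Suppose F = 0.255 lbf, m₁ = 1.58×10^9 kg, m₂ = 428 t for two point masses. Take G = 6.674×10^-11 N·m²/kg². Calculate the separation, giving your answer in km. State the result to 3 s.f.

0.199 km

From Newton's law of gravitation: r = √(G·m₁m₂/F).
F = 0.255 lbf = 1.134 N; m₁ = 1.58×10^9 kg; m₂ = 428 t = 4.280×10^5 kg; G = 6.674×10^-11 N·m²/kg².
r = 199.5 m
199.5 m × (1 km / 1000 m) = 0.1995 km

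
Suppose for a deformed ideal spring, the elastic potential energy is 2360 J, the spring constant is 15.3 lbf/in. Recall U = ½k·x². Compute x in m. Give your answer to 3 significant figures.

1.33 m

Solving U = ½k·x² for x: x = √(2U/k).
U = 2360 J; k = 15.3 lbf/in = 2679 N/m.
x = 1.327 m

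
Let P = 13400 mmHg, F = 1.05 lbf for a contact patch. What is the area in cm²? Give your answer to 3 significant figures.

0.0261 cm²

Rearranging: A = F/P.
P = 13400 mmHg = 1.787×10^6 Pa; F = 1.05 lbf = 4.671 N.
A = 2.614×10^-6 m²
2.614×10^-6 m² × (1 cm² / 1.000×10^-4 m²) = 0.02614 cm²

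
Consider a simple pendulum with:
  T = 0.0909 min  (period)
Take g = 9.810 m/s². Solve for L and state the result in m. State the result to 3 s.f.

7.39 m

Solving T = 2π√(L/g) for L: L = g·(T/2π)².
T = 0.0909 min = 5.454 s; g = 9.810 m/s².
L = 7.392 m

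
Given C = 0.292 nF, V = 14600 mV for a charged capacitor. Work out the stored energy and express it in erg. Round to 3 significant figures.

Directly: E = ½CV².
C = 0.292 nF = 2.920×10^-10 F; V = 14600 mV = 14.60 V.
E = 3.112×10^-8 J
3.112×10^-8 J × (1 erg / 1.000×10^-7 J) = 0.3112 erg

0.311 erg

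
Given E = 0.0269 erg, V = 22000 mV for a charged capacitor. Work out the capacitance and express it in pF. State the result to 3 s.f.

11.1 pF

Rearranging: C = 2E/V².
E = 0.0269 erg = 2.690×10^-9 J; V = 22000 mV = 22.00 V.
C = 1.112×10^-11 F
1.112×10^-11 F × (1 pF / 1.000×10^-12 F) = 11.12 pF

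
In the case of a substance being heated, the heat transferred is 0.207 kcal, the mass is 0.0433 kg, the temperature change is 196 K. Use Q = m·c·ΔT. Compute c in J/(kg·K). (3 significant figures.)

Rearranging Q = m·c·ΔT for c: c = Q/(m·ΔT).
Q = 0.207 kcal = 866.1 J; m = 0.0433 kg; ΔT = 196 K.
c = 102.1 J/(kg·K)

102 J/(kg·K)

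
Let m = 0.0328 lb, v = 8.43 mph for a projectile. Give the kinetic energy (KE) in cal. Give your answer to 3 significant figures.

0.0253 cal

KE is given directly by: KE = ½mv².
m = 0.0328 lb = 0.01488 kg; v = 8.43 mph = 3.769 m/s.
KE = 0.1056 J
0.1056 J × (1 cal / 4.184 J) = 0.02525 cal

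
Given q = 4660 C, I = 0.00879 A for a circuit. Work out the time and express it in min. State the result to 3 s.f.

8840 min

Rearranging q = I·t for t: t = q/I.
q = 4660 C; I = 0.00879 A.
t = 5.301×10^5 s
5.301×10^5 s × (1 min / 60.00 s) = 8836 min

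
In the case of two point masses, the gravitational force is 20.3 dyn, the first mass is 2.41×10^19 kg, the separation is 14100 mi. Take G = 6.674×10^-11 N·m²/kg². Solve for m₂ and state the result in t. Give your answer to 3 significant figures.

0.0650 t

From Newton's law of gravitation: m₂ = F·r²/(G·m₁).
F = 20.3 dyn = 2.030×10^-4 N; m₁ = 2.41×10^19 kg; r = 14100 mi = 2.269×10^7 m; G = 6.674×10^-11 N·m²/kg².
m₂ = 64.99 kg
64.99 kg × (1 t / 1000 kg) = 0.06499 t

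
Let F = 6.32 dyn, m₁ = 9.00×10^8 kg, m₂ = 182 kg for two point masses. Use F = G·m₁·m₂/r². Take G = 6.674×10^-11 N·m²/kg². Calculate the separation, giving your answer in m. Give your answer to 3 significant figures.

416 m

Rearranging: r = √(G·m₁m₂/F).
F = 6.32 dyn = 6.320×10^-5 N; m₁ = 9.00×10^8 kg; m₂ = 182 kg; G = 6.674×10^-11 N·m²/kg².
r = 415.9 m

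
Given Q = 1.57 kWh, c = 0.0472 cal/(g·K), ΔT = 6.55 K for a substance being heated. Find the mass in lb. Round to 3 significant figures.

Rearranging Q = m·c·ΔT for m: m = Q/(c·ΔT).
Q = 1.57 kWh = 5.652×10^6 J; c = 0.0472 cal/(g·K) = 197.5 J/(kg·K); ΔT = 6.55 K.
m = 4369 kg
4369 kg × (1 lb / 0.4536 kg) = 9633 lb

9630 lb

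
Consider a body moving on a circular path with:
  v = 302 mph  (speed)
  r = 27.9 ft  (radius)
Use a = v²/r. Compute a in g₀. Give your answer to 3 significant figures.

219 g₀

a is given directly by: a = v²/r.
v = 302 mph = 135.0 m/s; r = 27.9 ft = 8.504 m.
a = 2143 m/s²
2143 m/s² × (1 g₀ / 9.807 m/s²) = 218.6 g₀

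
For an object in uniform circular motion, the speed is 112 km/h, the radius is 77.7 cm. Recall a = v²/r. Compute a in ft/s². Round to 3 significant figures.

Directly: a = v²/r.
v = 112 km/h = 31.11 m/s; r = 77.7 cm = 0.7770 m.
a = 1246 m/s²
1246 m/s² × (1 ft/s² / 0.3048 m/s²) = 4087 ft/s²

4090 ft/s²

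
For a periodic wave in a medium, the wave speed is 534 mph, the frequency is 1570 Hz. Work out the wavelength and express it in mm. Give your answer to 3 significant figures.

Rearranging: λ = v/f.
v = 534 mph = 238.7 m/s; f = 1570 Hz.
λ = 0.1521 m
0.1521 m × (1 mm / 0.001000 m) = 152.1 mm

152 mm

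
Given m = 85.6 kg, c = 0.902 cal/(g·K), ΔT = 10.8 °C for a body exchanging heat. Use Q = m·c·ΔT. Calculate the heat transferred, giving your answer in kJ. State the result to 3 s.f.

Directly: Q = mcΔT.
m = 85.6 kg; c = 0.902 cal/(g·K) = 3774 J/(kg·K); ΔT = 10.8 °C = 10.80 K.
Q = 3.489×10^6 J  (the unit combination reduces to kg·m²/s² = J)
3.489×10^6 J × (1 kJ / 1000 J) = 3489 kJ

3490 kJ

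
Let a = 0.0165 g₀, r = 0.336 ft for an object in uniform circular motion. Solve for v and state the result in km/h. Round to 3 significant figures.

0.463 km/h

Rearranging: v = √(a·r).
a = 0.0165 g₀ = 0.1618 m/s²; r = 0.336 ft = 0.1024 m.
v = 0.1287 m/s
0.1287 m/s × (1 km/h / 0.2778 m/s) = 0.4634 km/h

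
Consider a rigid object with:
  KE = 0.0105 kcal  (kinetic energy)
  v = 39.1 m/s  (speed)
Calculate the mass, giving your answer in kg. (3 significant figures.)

0.0575 kg

Rearranging KE = ½mv² for m: m = 2·KE/v².
KE = 0.0105 kcal = 43.93 J; v = 39.1 m/s.
m = 0.05747 kg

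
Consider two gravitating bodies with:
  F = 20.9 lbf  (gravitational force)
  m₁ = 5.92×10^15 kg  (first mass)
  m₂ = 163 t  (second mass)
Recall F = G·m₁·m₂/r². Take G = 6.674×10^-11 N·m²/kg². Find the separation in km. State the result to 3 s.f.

26.3 km

Rearranging: r = √(G·m₁m₂/F).
F = 20.9 lbf = 92.97 N; m₁ = 5.92×10^15 kg; m₂ = 163 t = 1.630×10^5 kg; G = 6.674×10^-11 N·m²/kg².
r = 26320 m
26320 m × (1 km / 1000 m) = 26.32 km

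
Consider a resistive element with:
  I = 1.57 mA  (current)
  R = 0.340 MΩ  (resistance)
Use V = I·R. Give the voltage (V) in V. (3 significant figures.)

534 V

V is given directly by: V = IR.
I = 1.57 mA = 0.001570 A; R = 0.340 MΩ = 3.400×10^5 Ω.
V = 533.8 V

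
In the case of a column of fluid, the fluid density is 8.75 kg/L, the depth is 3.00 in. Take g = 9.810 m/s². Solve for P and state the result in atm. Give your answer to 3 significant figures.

P is given directly by: P = ρgh.
ρ = 8.75 kg/L = 8750 kg/m³; h = 3.00 in = 0.07620 m; g = 9.810 m/s².
P = 6541 Pa
6541 Pa × (1 atm / 1.013×10^5 Pa) = 0.06455 atm

0.0646 atm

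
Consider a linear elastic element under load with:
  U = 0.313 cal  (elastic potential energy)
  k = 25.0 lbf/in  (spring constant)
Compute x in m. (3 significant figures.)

Solving U = ½k·x² for x: x = √(2U/k).
U = 0.313 cal = 1.310 J; k = 25.0 lbf/in = 4378 N/m.
x = 0.02446 m

0.0245 m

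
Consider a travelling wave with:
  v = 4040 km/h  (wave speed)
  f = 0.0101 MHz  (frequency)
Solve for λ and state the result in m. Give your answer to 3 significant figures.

Rearranging: λ = v/f.
v = 4040 km/h = 1122 m/s; f = 0.0101 MHz = 10100 Hz.
λ = 0.1111 m

0.111 m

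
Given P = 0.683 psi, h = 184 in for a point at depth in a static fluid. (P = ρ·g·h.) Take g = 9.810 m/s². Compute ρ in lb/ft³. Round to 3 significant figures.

Rearranging P = ρ·g·h for ρ: ρ = P/(g·h).
P = 0.683 psi = 4709 Pa; h = 184 in = 4.674 m; g = 9.810 m/s².
ρ = 102.7 kg/m³
102.7 kg/m³ × (1 lb/ft³ / 16.02 kg/m³) = 6.412 lb/ft³

6.41 lb/ft³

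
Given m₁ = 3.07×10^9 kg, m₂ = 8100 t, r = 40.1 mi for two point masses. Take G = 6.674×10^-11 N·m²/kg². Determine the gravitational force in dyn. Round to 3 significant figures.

39.8 dyn

Directly: F = Gm₁m₂/r².
m₁ = 3.07×10^9 kg; m₂ = 8100 t = 8.100×10^6 kg; r = 40.1 mi = 64535 m; G = 6.674×10^-11 N·m²/kg².
F = 3.985×10^-4 N
3.985×10^-4 N × (1 dyn / 1.000×10^-5 N) = 39.85 dyn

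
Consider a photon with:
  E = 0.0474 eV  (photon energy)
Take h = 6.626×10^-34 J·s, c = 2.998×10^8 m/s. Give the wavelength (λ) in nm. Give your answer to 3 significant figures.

26200 nm

Rearranging: λ = hc/E.
E = 0.0474 eV = 7.594×10^-21 J; h = 6.626×10^-34 J·s; c = 2.998×10^8 m/s.
λ = 2.616×10^-5 m
2.616×10^-5 m × (1 nm / 1.000×10^-9 m) = 26157 nm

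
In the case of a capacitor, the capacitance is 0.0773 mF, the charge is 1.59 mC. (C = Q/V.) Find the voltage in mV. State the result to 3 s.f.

Rearranging C = Q/V for V: V = Q/C.
C = 0.0773 mF = 7.730×10^-5 F; Q = 1.59 mC = 0.001590 C.
V = 20.57 V  (the unit combination reduces to kg·m²/(A·s³) = V)
20.57 V × (1 mV / 0.001000 V) = 20569 mV

20600 mV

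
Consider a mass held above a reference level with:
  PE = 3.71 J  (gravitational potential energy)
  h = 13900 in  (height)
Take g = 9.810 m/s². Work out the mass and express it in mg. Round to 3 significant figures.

1070 mg

Solving PE = m·g·h for m: m = PE/(g·h).
PE = 3.71 J; h = 13900 in = 353.1 m; g = 9.810 m/s².
m = 0.001071 kg
0.001071 kg × (1 mg / 1.000×10^-6 kg) = 1071 mg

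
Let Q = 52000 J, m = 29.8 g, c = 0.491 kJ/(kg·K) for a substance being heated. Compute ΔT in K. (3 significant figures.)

Rearranging: ΔT = Q/(m·c).
Q = 52000 J; m = 29.8 g = 0.02980 kg; c = 0.491 kJ/(kg·K) = 491.0 J/(kg·K).
ΔT = 3554 K

3550 K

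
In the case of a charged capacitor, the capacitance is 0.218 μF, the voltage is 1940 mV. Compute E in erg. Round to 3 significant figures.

E is given directly by: E = ½CV².
C = 0.218 μF = 2.180×10^-7 F; V = 1940 mV = 1.940 V.
E = 4.102×10^-7 J
4.102×10^-7 J × (1 erg / 1.000×10^-7 J) = 4.102 erg

4.10 erg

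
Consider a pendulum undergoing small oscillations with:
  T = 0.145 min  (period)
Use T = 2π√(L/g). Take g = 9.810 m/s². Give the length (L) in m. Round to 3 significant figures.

Solving T = 2π√(L/g) for L: L = g·(T/2π)².
T = 0.145 min = 8.700 s; g = 9.810 m/s².
L = 18.81 m

18.8 m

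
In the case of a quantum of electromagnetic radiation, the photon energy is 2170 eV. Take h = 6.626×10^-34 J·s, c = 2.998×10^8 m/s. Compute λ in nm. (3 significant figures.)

0.571 nm

Solving E = h·c/λ for λ: λ = hc/E.
E = 2170 eV = 3.477×10^-16 J; h = 6.626×10^-34 J·s; c = 2.998×10^8 m/s.
λ = 5.714×10^-10 m
5.714×10^-10 m × (1 nm / 1.000×10^-9 m) = 0.5714 nm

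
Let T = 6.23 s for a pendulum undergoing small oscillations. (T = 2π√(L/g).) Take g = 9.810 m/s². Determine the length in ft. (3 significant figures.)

31.6 ft

Rearranging T = 2π√(L/g) for L: L = g·(T/2π)².
T = 6.23 s; g = 9.810 m/s².
L = 9.645 m
9.645 m × (1 ft / 0.3048 m) = 31.64 ft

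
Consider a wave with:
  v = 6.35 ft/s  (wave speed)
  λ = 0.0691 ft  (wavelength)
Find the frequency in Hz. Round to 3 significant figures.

Rearranging: f = v/λ.
v = 6.35 ft/s = 1.935 m/s; λ = 0.0691 ft = 0.02106 m.
f = 91.90 Hz

91.9 Hz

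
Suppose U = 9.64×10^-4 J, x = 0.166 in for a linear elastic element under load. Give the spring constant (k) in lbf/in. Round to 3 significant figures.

0.619 lbf/in

Rearranging U = ½k·x² for k: k = 2U/x².
U = 9.64×10^-4 J; x = 0.166 in = 0.004216 m.
k = 108.4 N/m
108.4 N/m × (1 lbf/in / 175.1 N/m) = 0.6193 lbf/in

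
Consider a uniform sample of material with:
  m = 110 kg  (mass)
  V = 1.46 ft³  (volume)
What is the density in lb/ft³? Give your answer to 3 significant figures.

Directly: ρ = m/V.
m = 110 kg; V = 1.46 ft³ = 0.04134 m³.
ρ = 2661 kg/m³
2661 kg/m³ × (1 lb/ft³ / 16.02 kg/m³) = 166.1 lb/ft³

166 lb/ft³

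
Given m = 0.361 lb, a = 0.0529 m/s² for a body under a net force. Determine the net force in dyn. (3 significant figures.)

866 dyn

Directly: F = m·a.
m = 0.361 lb = 0.1637 kg; a = 0.0529 m/s².
F = 0.008662 N  (the unit combination reduces to kg·m/s² = N)
0.008662 N × (1 dyn / 1.000×10^-5 N) = 866.2 dyn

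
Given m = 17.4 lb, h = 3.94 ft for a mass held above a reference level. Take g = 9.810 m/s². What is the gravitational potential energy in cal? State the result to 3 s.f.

Directly: PE = mgh.
m = 17.4 lb = 7.893 kg; h = 3.94 ft = 1.201 m; g = 9.810 m/s².
PE = 92.98 J
92.98 J × (1 cal / 4.184 J) = 22.22 cal

22.2 cal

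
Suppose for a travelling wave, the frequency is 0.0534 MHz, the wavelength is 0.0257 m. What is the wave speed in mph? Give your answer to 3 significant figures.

v is given directly by: v = fλ.
f = 0.0534 MHz = 53400 Hz; λ = 0.0257 m.
v = 1372 m/s
1372 m/s × (1 mph / 0.4470 m/s) = 3070 mph

3070 mph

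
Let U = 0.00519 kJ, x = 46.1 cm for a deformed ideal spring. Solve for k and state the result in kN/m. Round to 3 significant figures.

Rearranging: k = 2U/x².
U = 0.00519 kJ = 5.190 J; x = 46.1 cm = 0.4610 m.
k = 48.84 N/m
48.84 N/m × (1 kN/m / 1000 N/m) = 0.04884 kN/m

0.0488 kN/m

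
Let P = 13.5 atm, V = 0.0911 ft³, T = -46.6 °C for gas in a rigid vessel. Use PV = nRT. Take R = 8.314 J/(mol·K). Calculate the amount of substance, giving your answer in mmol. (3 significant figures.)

From the ideal-gas law: n = PV/(RT).
P = 13.5 atm = 1.368×10^6 Pa; V = 0.0911 ft³ = 0.002580 m³; T = -46.6 °C = 226.5 K; R = 8.314 J/(mol·K).
n = 1.873 mol
1.873 mol × (1 mmol / 0.001000 mol) = 1873 mmol

1870 mmol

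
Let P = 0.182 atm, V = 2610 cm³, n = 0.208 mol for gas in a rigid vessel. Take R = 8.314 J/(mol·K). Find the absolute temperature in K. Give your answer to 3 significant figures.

27.8 K

From the ideal-gas law: T = PV/(nR).
P = 0.182 atm = 18441 Pa; V = 2610 cm³ = 0.002610 m³; n = 0.208 mol; R = 8.314 J/(mol·K).
T = 27.83 K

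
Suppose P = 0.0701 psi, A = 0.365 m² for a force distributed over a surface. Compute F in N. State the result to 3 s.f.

176 N

Rearranging P = F/A for F: F = P·A.
P = 0.0701 psi = 483.3 Pa; A = 0.365 m².
F = 176.4 N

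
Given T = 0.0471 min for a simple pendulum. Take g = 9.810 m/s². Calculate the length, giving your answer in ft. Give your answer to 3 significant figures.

Solving T = 2π√(L/g) for L: L = g·(T/2π)².
T = 0.0471 min = 2.826 s; g = 9.810 m/s².
L = 1.985 m
1.985 m × (1 ft / 0.3048 m) = 6.511 ft

6.51 ft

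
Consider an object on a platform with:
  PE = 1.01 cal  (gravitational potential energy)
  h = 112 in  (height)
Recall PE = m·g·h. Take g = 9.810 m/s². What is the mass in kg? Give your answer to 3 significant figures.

0.151 kg

Rearranging PE = m·g·h for m: m = PE/(g·h).
PE = 1.01 cal = 4.226 J; h = 112 in = 2.845 m; g = 9.810 m/s².
m = 0.1514 kg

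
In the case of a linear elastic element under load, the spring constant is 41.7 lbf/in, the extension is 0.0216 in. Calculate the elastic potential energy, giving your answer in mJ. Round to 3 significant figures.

U is given directly by: U = ½kx².
k = 41.7 lbf/in = 7303 N/m; x = 0.0216 in = 5.486×10^-4 m.
U = 0.001099 J
0.001099 J × (1 mJ / 0.001000 J) = 1.099 mJ

1.10 mJ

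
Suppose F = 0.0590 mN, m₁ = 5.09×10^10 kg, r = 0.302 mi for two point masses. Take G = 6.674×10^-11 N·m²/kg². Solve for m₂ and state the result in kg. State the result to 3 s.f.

4.10 kg

Rearranging: m₂ = F·r²/(G·m₁).
F = 0.0590 mN = 5.900×10^-5 N; m₁ = 5.09×10^10 kg; r = 0.302 mi = 486.0 m; G = 6.674×10^-11 N·m²/kg².
m₂ = 4.103 kg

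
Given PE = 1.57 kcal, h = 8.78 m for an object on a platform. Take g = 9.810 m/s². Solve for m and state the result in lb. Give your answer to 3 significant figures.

168 lb

Rearranging PE = m·g·h for m: m = PE/(g·h).
PE = 1.57 kcal = 6569 J; h = 8.78 m; g = 9.810 m/s².
m = 76.27 kg
76.27 kg × (1 lb / 0.4536 kg) = 168.1 lb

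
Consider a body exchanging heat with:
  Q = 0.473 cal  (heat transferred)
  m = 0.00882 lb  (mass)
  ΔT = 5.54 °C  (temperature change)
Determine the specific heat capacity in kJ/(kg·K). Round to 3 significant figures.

0.0893 kJ/(kg·K)

Solving Q = m·c·ΔT for c: c = Q/(m·ΔT).
Q = 0.473 cal = 1.979 J; m = 0.00882 lb = 0.004001 kg; ΔT = 5.54 °C = 5.540 K.
c = 89.29 J/(kg·K)
89.29 J/(kg·K) × (1 kJ/(kg·K) / 1000 J/(kg·K)) = 0.08929 kJ/(kg·K)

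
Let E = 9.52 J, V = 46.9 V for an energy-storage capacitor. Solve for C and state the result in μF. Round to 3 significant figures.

8660 μF

Solving E = ½C·V² for C: C = 2E/V².
E = 9.52 J; V = 46.9 V.
C = 0.008656 F
0.008656 F × (1 μF / 1.000×10^-6 F) = 8656 μF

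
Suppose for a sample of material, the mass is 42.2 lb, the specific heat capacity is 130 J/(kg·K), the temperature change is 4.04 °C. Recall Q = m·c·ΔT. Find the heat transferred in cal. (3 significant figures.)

2400 cal

Directly: Q = mcΔT.
m = 42.2 lb = 19.14 kg; c = 130 J/(kg·K); ΔT = 4.04 °C = 4.040 K.
Q = 10053 J
10053 J × (1 cal / 4.184 J) = 2403 cal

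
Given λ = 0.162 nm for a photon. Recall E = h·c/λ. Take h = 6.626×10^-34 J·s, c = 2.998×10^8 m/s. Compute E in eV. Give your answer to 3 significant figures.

E is given directly by: E = hc/λ.
λ = 0.162 nm = 1.620×10^-10 m; h = 6.626×10^-34 J·s; c = 2.998×10^8 m/s.
E = 1.226×10^-15 J
1.226×10^-15 J × (1 eV / 1.602×10^-19 J) = 7653 eV

7650 eV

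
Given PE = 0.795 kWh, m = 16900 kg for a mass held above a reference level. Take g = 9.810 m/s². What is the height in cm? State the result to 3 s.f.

Rearranging: h = PE/(m·g).
PE = 0.795 kWh = 2.862×10^6 J; m = 16900 kg; g = 9.810 m/s².
h = 17.26 m
17.26 m × (1 cm / 0.01000 m) = 1726 cm

1730 cm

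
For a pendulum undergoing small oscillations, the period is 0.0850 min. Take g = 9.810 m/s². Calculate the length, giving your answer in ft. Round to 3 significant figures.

21.2 ft

Solving T = 2π√(L/g) for L: L = g·(T/2π)².
T = 0.0850 min = 5.100 s; g = 9.810 m/s².
L = 6.463 m
6.463 m × (1 ft / 0.3048 m) = 21.20 ft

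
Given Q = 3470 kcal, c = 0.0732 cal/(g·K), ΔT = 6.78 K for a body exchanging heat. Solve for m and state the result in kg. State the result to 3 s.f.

6990 kg

Solving Q = m·c·ΔT for m: m = Q/(c·ΔT).
Q = 3470 kcal = 1.452×10^7 J; c = 0.0732 cal/(g·K) = 306.3 J/(kg·K); ΔT = 6.78 K.
m = 6992 kg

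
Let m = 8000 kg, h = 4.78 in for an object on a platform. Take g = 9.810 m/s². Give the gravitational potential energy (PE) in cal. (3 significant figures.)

2280 cal

Directly: PE = mgh.
m = 8000 kg; h = 4.78 in = 0.1214 m; g = 9.810 m/s².
PE = 9528 J  (the unit combination reduces to kg·m²/s² = J)
9528 J × (1 cal / 4.184 J) = 2277 cal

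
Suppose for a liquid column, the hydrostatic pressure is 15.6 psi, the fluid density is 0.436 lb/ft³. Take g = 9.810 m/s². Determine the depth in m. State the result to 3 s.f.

1570 m

Solving P = ρ·g·h for h: h = P/(ρ·g).
P = 15.6 psi = 1.076×10^5 Pa; ρ = 0.436 lb/ft³ = 6.984 kg/m³; g = 9.810 m/s².
h = 1570 m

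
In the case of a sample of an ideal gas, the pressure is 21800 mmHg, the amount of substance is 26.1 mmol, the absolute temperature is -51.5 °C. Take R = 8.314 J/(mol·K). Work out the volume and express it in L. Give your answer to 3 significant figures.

Solving PV = nRT for V: V = nRT/P.
P = 21800 mmHg = 2.906×10^6 Pa; n = 26.1 mmol = 0.02610 mol; T = -51.5 °C = 221.6 K; R = 8.314 J/(mol·K).
V = 1.655×10^-5 m³
1.655×10^-5 m³ × (1 L / 0.001000 m³) = 0.01655 L

0.0165 L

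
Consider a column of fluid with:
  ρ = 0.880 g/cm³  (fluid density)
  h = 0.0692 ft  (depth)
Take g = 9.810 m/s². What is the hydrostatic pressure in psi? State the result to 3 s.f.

0.0264 psi

P is given directly by: P = ρgh.
ρ = 0.880 g/cm³ = 880.0 kg/m³; h = 0.0692 ft = 0.02109 m; g = 9.810 m/s².
P = 182.1 Pa
182.1 Pa × (1 psi / 6895 Pa) = 0.02641 psi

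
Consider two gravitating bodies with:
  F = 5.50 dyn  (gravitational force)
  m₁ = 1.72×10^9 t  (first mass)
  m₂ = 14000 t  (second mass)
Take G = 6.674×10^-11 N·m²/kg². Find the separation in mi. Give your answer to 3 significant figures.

Rearranging F = G·m₁·m₂/r² for r: r = √(G·m₁m₂/F).
F = 5.50 dyn = 5.500×10^-5 N; m₁ = 1.72×10^9 t = 1.720×10^12 kg; m₂ = 14000 t = 1.400×10^7 kg; G = 6.674×10^-11 N·m²/kg².
r = 5.406×10^6 m
5.406×10^6 m × (1 mi / 1609 m) = 3359 mi

3360 mi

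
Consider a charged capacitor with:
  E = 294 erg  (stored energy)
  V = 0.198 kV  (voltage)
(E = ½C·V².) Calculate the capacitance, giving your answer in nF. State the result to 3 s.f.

Solving E = ½C·V² for C: C = 2E/V².
E = 294 erg = 2.940×10^-5 J; V = 0.198 kV = 198.0 V.
C = 1.500×10^-9 F
1.500×10^-9 F × (1 nF / 1.000×10^-9 F) = 1.500 nF

1.50 nF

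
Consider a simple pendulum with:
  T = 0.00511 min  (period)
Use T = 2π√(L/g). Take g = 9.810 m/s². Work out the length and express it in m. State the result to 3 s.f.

Rearranging: L = g·(T/2π)².
T = 0.00511 min = 0.3066 s; g = 9.810 m/s².
L = 0.02336 m

0.0234 m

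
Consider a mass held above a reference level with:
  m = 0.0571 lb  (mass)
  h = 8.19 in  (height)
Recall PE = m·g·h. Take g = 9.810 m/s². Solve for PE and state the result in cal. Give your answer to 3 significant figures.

0.0126 cal

PE is given directly by: PE = mgh.
m = 0.0571 lb = 0.02590 kg; h = 8.19 in = 0.2080 m; g = 9.810 m/s².
PE = 0.05286 J
0.05286 J × (1 cal / 4.184 J) = 0.01263 cal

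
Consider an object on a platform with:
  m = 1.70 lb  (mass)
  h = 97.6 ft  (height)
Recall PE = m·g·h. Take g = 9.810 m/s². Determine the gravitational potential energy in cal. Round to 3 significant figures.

PE is given directly by: PE = mgh.
m = 1.70 lb = 0.7711 kg; h = 97.6 ft = 29.75 m; g = 9.810 m/s².
PE = 225.0 J
225.0 J × (1 cal / 4.184 J) = 53.78 cal

53.8 cal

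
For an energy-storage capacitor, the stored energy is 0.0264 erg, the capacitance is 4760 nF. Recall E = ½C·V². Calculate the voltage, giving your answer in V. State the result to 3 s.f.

0.0333 V

Solving E = ½C·V² for V: V = √(2E/C).
E = 0.0264 erg = 2.640×10^-9 J; C = 4760 nF = 4.760×10^-6 F.
V = 0.03331 V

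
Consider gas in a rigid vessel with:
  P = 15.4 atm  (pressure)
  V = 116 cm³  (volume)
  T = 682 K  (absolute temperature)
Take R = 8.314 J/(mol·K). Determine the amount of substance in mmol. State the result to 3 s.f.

31.9 mmol

From the ideal-gas law: n = PV/(RT).
P = 15.4 atm = 1.560×10^6 Pa; V = 116 cm³ = 1.160×10^-4 m³; T = 682 K; R = 8.314 J/(mol·K).
n = 0.03192 mol
0.03192 mol × (1 mmol / 0.001000 mol) = 31.92 mmol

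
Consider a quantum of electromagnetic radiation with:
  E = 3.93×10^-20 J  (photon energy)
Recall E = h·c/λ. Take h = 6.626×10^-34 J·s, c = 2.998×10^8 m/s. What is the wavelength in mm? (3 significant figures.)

Rearranging E = h·c/λ for λ: λ = hc/E.
E = 3.93×10^-20 J; h = 6.626×10^-34 J·s; c = 2.998×10^8 m/s.
λ = 5.055×10^-6 m
5.055×10^-6 m × (1 mm / 0.001000 m) = 0.005055 mm

0.00505 mm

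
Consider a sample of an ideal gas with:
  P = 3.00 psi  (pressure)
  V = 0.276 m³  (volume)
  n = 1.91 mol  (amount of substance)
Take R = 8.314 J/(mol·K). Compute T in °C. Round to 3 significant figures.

Solving PV = nRT for T: T = PV/(nR).
P = 3.00 psi = 20684 Pa; V = 0.276 m³; n = 1.91 mol; R = 8.314 J/(mol·K).
T = 359.5 K
359.5 K − 273.15 = 86.36 °C

86.4 °C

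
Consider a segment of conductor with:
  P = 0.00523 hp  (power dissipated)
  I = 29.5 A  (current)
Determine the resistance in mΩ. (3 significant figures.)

Solving P = I²R for R: R = P/I².
P = 0.00523 hp = 3.900 W; I = 29.5 A.
R = 0.004481 Ω
0.004481 Ω × (1 mΩ / 0.001000 Ω) = 4.481 mΩ

4.48 mΩ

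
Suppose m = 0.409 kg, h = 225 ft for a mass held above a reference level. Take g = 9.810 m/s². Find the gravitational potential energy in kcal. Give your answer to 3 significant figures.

0.0658 kcal

PE is given directly by: PE = mgh.
m = 0.409 kg; h = 225 ft = 68.58 m; g = 9.810 m/s².
PE = 275.2 J
275.2 J × (1 kcal / 4184 J) = 0.06577 kcal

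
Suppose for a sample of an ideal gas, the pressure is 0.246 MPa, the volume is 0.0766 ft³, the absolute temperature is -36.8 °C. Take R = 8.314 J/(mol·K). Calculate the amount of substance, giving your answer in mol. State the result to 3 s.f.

0.272 mol

From the ideal-gas law: n = PV/(RT).
P = 0.246 MPa = 2.460×10^5 Pa; V = 0.0766 ft³ = 0.002169 m³; T = -36.8 °C = 236.3 K; R = 8.314 J/(mol·K).
n = 0.2715 mol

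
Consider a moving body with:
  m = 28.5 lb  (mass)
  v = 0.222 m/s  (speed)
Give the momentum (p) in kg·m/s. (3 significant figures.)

p is given directly by: p = mv.
m = 28.5 lb = 12.93 kg; v = 0.222 m/s.
p = 2.870 kg·m/s

2.87 kg·m/s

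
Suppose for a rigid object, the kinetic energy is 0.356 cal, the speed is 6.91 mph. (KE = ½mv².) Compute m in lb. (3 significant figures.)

0.688 lb

Rearranging KE = ½mv² for m: m = 2·KE/v².
KE = 0.356 cal = 1.490 J; v = 6.91 mph = 3.089 m/s.
m = 0.3122 kg
0.3122 kg × (1 lb / 0.4536 kg) = 0.6883 lb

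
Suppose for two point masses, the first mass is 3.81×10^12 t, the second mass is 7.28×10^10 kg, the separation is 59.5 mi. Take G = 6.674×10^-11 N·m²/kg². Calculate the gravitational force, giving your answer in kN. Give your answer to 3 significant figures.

2020 kN

Directly: F = Gm₁m₂/r².
m₁ = 3.81×10^12 t = 3.810×10^15 kg; m₂ = 7.28×10^10 kg; r = 59.5 mi = 95756 m; G = 6.674×10^-11 N·m²/kg².
F = 2.019×10^6 N
2.019×10^6 N × (1 kN / 1000 N) = 2019 kN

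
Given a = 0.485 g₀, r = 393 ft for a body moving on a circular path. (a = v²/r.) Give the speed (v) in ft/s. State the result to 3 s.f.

Solving a = v²/r for v: v = √(a·r).
a = 0.485 g₀ = 4.756 m/s²; r = 393 ft = 119.8 m.
v = 23.87 m/s
23.87 m/s × (1 ft/s / 0.3048 m/s) = 78.31 ft/s

78.3 ft/s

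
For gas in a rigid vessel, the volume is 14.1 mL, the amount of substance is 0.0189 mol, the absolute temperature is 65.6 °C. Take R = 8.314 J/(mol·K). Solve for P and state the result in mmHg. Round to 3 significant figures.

From the ideal-gas law: P = nRT/V.
V = 14.1 mL = 1.410×10^-5 m³; n = 0.0189 mol; T = 65.6 °C = 338.8 K; R = 8.314 J/(mol·K).
P = 3.775×10^6 Pa
3.775×10^6 Pa × (1 mmHg / 133.3 Pa) = 28316 mmHg

28300 mmHg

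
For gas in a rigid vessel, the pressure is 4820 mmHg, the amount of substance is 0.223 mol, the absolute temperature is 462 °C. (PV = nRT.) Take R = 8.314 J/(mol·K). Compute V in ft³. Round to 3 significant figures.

From the ideal-gas law: V = nRT/P.
P = 4820 mmHg = 6.426×10^5 Pa; n = 0.223 mol; T = 462 °C = 735.1 K; R = 8.314 J/(mol·K).
V = 0.002121 m³
0.002121 m³ × (1 ft³ / 0.02832 m³) = 0.07490 ft³

0.0749 ft³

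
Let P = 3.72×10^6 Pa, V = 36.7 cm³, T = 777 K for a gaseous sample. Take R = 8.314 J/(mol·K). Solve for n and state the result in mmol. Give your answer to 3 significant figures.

Rearranging PV = nRT for n: n = PV/(RT).
P = 3.72×10^6 Pa; V = 36.7 cm³ = 3.670×10^-5 m³; T = 777 K; R = 8.314 J/(mol·K).
n = 0.02113 mol
0.02113 mol × (1 mmol / 0.001000 mol) = 21.13 mmol

21.1 mmol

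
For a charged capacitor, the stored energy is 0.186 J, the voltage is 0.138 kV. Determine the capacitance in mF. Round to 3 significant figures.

0.0195 mF

Rearranging: C = 2E/V².
E = 0.186 J; V = 0.138 kV = 138.0 V.
C = 1.953×10^-5 F
1.953×10^-5 F × (1 mF / 0.001000 F) = 0.01953 mF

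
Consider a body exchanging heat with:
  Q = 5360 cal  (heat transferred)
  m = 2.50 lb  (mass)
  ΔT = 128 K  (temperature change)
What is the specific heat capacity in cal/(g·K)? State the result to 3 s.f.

0.0369 cal/(g·K)

Rearranging: c = Q/(m·ΔT).
Q = 5360 cal = 22426 J; m = 2.50 lb = 1.134 kg; ΔT = 128 K.
c = 154.5 J/(kg·K)
154.5 J/(kg·K) × (1 cal/(g·K) / 4184 J/(kg·K)) = 0.03693 cal/(g·K)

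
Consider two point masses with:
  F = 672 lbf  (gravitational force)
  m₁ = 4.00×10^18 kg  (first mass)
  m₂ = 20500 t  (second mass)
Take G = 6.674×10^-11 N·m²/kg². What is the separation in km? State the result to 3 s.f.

From Newton's law of gravitation: r = √(G·m₁m₂/F).
F = 672 lbf = 2989 N; m₁ = 4.00×10^18 kg; m₂ = 20500 t = 2.050×10^7 kg; G = 6.674×10^-11 N·m²/kg².
r = 1.353×10^6 m
1.353×10^6 m × (1 km / 1000 m) = 1353 km

1350 km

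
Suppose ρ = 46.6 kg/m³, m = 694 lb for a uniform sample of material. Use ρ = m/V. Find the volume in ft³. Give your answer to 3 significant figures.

239 ft³

Solving ρ = m/V for V: V = m/ρ.
ρ = 46.6 kg/m³; m = 694 lb = 314.8 kg.
V = 6.755 m³
6.755 m³ × (1 ft³ / 0.02832 m³) = 238.6 ft³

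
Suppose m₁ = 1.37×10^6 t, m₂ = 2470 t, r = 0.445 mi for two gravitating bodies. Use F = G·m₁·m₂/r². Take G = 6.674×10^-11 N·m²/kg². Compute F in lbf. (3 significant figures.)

0.0990 lbf

From Newton's law of gravitation: F = Gm₁m₂/r².
m₁ = 1.37×10^6 t = 1.370×10^9 kg; m₂ = 2470 t = 2.470×10^6 kg; r = 0.445 mi = 716.2 m; G = 6.674×10^-11 N·m²/kg².
F = 0.4403 N  (the unit combination reduces to kg·m/s² = N)
0.4403 N × (1 lbf / 4.448 N) = 0.09899 lbf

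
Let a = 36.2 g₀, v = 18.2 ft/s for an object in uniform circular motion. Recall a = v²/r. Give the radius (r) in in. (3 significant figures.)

3.41 in

Rearranging a = v²/r for r: r = v²/a.
a = 36.2 g₀ = 355.0 m/s²; v = 18.2 ft/s = 5.547 m/s.
r = 0.08668 m
0.08668 m × (1 in / 0.02540 m) = 3.413 in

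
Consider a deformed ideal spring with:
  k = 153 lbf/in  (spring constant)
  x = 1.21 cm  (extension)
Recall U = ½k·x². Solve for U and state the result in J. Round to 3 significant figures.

1.96 J

Directly: U = ½kx².
k = 153 lbf/in = 26794 N/m; x = 1.21 cm = 0.01210 m.
U = 1.961 J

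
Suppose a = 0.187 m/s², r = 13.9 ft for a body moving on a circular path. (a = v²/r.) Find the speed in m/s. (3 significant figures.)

Rearranging a = v²/r for v: v = √(a·r).
a = 0.187 m/s²; r = 13.9 ft = 4.237 m.
v = 0.8901 m/s

0.890 m/s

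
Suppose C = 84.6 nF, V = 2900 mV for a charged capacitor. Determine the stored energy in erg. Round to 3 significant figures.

Directly: E = ½CV².
C = 84.6 nF = 8.460×10^-8 F; V = 2900 mV = 2.900 V.
E = 3.557×10^-7 J  (the unit combination reduces to kg·m²/s² = J)
3.557×10^-7 J × (1 erg / 1.000×10^-7 J) = 3.557 erg

3.56 erg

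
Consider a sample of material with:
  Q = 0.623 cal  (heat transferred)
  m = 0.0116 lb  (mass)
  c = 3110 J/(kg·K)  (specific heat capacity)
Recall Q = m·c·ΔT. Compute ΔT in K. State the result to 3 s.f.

Rearranging Q = m·c·ΔT for ΔT: ΔT = Q/(m·c).
Q = 0.623 cal = 2.607 J; m = 0.0116 lb = 0.005262 kg; c = 3110 J/(kg·K).
ΔT = 0.1593 K

0.159 K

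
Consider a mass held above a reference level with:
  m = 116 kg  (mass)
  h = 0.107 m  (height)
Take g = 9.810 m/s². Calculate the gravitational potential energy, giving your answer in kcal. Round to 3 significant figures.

0.0291 kcal

PE is given directly by: PE = mgh.
m = 116 kg; h = 0.107 m; g = 9.810 m/s².
PE = 121.8 J  (the unit combination reduces to kg·m²/s² = J)
121.8 J × (1 kcal / 4184 J) = 0.02910 kcal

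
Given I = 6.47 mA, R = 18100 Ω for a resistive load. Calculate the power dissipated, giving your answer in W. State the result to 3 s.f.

P is given directly by: P = I²R.
I = 6.47 mA = 0.006470 A; R = 18100 Ω.
P = 0.7577 W

0.758 W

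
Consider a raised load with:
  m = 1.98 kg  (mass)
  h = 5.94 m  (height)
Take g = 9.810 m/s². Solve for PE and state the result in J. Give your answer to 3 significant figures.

115 J

PE is given directly by: PE = mgh.
m = 1.98 kg; h = 5.94 m; g = 9.810 m/s².
PE = 115.4 J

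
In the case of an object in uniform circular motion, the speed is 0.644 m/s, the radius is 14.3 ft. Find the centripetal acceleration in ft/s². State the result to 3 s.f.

0.312 ft/s²

a is given directly by: a = v²/r.
v = 0.644 m/s; r = 14.3 ft = 4.359 m.
a = 0.09515 m/s²
0.09515 m/s² × (1 ft/s² / 0.3048 m/s²) = 0.3122 ft/s²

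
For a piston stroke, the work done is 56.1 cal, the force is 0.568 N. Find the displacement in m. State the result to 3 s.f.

413 m

Rearranging: d = W/F.
W = 56.1 cal = 234.7 J; F = 0.568 N.
d = 413.2 m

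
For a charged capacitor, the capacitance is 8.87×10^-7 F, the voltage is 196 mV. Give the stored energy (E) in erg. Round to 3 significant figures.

Directly: E = ½CV².
C = 8.87×10^-7 F; V = 196 mV = 0.1960 V.
E = 1.704×10^-8 J
1.704×10^-8 J × (1 erg / 1.000×10^-7 J) = 0.1704 erg

0.170 erg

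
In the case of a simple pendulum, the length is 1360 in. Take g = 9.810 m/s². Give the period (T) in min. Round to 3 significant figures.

0.197 min

T is given directly by: T = 2π√(L/g).
L = 1360 in = 34.54 m; g = 9.810 m/s².
T = 11.79 s
11.79 s × (1 min / 60.00 s) = 0.1965 min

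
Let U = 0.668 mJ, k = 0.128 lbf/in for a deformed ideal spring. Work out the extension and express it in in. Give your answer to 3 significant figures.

Rearranging: x = √(2U/k).
U = 0.668 mJ = 6.680×10^-4 J; k = 0.128 lbf/in = 22.42 N/m.
x = 0.007720 m
0.007720 m × (1 in / 0.02540 m) = 0.3039 in

0.304 in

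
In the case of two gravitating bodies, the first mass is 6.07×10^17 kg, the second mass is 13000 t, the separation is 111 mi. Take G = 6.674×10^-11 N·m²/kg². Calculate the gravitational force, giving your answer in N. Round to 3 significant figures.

F is given directly by: F = Gm₁m₂/r².
m₁ = 6.07×10^17 kg; m₂ = 13000 t = 1.300×10^7 kg; r = 111 mi = 1.786×10^5 m; G = 6.674×10^-11 N·m²/kg².
F = 16503 N

16500 N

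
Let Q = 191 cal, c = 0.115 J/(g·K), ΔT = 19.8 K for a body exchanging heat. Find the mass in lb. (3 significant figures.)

0.774 lb

Solving Q = m·c·ΔT for m: m = Q/(c·ΔT).
Q = 191 cal = 799.1 J; c = 0.115 J/(g·K) = 115.0 J/(kg·K); ΔT = 19.8 K.
m = 0.3510 kg
0.3510 kg × (1 lb / 0.4536 kg) = 0.7737 lb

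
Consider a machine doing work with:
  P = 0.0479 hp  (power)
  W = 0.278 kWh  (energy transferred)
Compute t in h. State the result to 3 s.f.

Rearranging: t = W/P.
P = 0.0479 hp = 35.72 W; W = 0.278 kWh = 1.001×10^6 J.
t = 28019 s
28019 s × (1 h / 3600 s) = 7.783 h

7.78 h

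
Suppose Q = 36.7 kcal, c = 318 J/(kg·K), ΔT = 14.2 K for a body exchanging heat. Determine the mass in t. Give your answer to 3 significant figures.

0.0340 t

Rearranging: m = Q/(c·ΔT).
Q = 36.7 kcal = 1.536×10^5 J; c = 318 J/(kg·K); ΔT = 14.2 K.
m = 34.00 kg
34.00 kg × (1 t / 1000 kg) = 0.03400 t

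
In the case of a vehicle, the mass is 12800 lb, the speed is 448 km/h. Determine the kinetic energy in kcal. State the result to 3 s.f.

10700 kcal

Directly: KE = ½mv².
m = 12800 lb = 5806 kg; v = 448 km/h = 124.4 m/s.
KE = 4.496×10^7 J
4.496×10^7 J × (1 kcal / 4184 J) = 10745 kcal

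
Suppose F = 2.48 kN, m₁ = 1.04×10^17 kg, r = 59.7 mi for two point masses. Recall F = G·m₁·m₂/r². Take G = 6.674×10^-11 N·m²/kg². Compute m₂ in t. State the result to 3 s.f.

From Newton's law of gravitation: m₂ = F·r²/(G·m₁).
F = 2.48 kN = 2480 N; m₁ = 1.04×10^17 kg; r = 59.7 mi = 96078 m; G = 6.674×10^-11 N·m²/kg².
m₂ = 3.298×10^6 kg
3.298×10^6 kg × (1 t / 1000 kg) = 3298 t

3300 t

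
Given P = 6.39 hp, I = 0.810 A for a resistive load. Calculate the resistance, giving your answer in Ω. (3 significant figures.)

7260 Ω

Rearranging P = I²R for R: R = P/I².
P = 6.39 hp = 4765 W; I = 0.810 A.
R = 7263 Ω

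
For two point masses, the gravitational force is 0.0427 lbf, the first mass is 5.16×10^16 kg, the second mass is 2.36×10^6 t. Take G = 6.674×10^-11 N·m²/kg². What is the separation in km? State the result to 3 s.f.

Rearranging: r = √(G·m₁m₂/F).
F = 0.0427 lbf = 0.1899 N; m₁ = 5.16×10^16 kg; m₂ = 2.36×10^6 t = 2.360×10^9 kg; G = 6.674×10^-11 N·m²/kg².
r = 2.069×10^8 m
2.069×10^8 m × (1 km / 1000 m) = 2.069×10^5 km

2.07×10^5 km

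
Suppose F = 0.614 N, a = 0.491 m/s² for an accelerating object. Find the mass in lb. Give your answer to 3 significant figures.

2.76 lb

From Newton's second law: m = F/a.
F = 0.614 N; a = 0.491 m/s².
m = 1.251 kg
1.251 kg × (1 lb / 0.4536 kg) = 2.757 lb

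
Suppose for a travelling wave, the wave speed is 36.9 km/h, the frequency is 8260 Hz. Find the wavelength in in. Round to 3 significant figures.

Solving v = f·λ for λ: λ = v/f.
v = 36.9 km/h = 10.25 m/s; f = 8260 Hz.
λ = 0.001241 m
0.001241 m × (1 in / 0.02540 m) = 0.04886 in

0.0489 in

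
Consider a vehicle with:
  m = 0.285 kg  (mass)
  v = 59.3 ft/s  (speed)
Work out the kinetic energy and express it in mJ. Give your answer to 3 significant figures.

46600 mJ

KE is given directly by: KE = ½mv².
m = 0.285 kg; v = 59.3 ft/s = 18.07 m/s.
KE = 46.55 J
46.55 J × (1 mJ / 0.001000 J) = 46554 mJ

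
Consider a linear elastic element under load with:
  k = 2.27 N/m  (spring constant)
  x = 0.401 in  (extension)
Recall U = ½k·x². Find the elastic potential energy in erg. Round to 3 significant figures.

1180 erg

Directly: U = ½kx².
k = 2.27 N/m; x = 0.401 in = 0.01019 m.
U = 1.177×10^-4 J
1.177×10^-4 J × (1 erg / 1.000×10^-7 J) = 1177 erg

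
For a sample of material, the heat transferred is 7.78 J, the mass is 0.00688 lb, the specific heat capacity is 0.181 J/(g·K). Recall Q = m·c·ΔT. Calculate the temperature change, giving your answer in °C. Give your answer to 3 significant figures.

13.8 °C

Solving Q = m·c·ΔT for ΔT: ΔT = Q/(m·c).
Q = 7.78 J; m = 0.00688 lb = 0.003121 kg; c = 0.181 J/(g·K) = 181.0 J/(kg·K).
ΔT = 13.77 K
Since 1 °C = 1 K, 13.77 °C.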